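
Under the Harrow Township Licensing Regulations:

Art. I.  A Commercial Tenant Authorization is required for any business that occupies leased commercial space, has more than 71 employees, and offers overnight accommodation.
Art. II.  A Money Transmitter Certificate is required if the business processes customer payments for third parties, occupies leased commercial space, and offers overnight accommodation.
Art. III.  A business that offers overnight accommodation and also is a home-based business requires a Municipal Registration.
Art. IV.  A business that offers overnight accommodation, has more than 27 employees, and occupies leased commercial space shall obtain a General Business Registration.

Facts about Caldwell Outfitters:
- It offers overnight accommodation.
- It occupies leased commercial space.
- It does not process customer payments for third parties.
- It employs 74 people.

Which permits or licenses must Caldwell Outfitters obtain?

Commercial Tenant Authorization, General Business Registration

Art. I. occupies leased commercial space; employees 74 > 71; offers overnight accommodation → Commercial Tenant Authorization required.
Art. II. does not process customer payments for third parties; occupies leased commercial space; offers overnight accommodation → Money Transmitter Certificate not required.
Art. III. offers overnight accommodation; occupies leased commercial space (not: is a home-based business) → Municipal Registration not required.
Art. IV. offers overnight accommodation; employees 74 > 27; occupies leased commercial space → General Business Registration required.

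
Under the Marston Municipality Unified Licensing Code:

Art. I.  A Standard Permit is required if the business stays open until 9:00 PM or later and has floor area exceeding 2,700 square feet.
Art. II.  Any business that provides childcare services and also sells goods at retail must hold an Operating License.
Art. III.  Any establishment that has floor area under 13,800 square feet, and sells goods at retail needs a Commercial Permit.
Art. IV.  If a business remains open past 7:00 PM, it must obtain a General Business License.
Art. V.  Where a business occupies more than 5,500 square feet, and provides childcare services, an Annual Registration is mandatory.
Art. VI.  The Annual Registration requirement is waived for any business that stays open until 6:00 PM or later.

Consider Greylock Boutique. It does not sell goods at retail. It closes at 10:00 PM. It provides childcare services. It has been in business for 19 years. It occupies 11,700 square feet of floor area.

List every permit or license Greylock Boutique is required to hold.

General Business License, Standard Permit

Art. I. closes 10:00 PM, after 9:00 PM; floor area 11,700 square feet > 2,700 square feet → Standard Permit required.
Art. II. provides childcare services; does not sell goods at retail → Operating License not required.
Art. III. floor area 11,700 square feet < 13,800 square feet; does not sell goods at retail → Commercial Permit not required.
Art. IV. closes 10:00 PM, after 7:00 PM → General Business License required.
Art. V. floor area 11,700 square feet > 5,500 square feet; provides childcare services → Annual Registration required.
Art. VI. closes 10:00 PM, after 6:00 PM → exempt from Annual Registration.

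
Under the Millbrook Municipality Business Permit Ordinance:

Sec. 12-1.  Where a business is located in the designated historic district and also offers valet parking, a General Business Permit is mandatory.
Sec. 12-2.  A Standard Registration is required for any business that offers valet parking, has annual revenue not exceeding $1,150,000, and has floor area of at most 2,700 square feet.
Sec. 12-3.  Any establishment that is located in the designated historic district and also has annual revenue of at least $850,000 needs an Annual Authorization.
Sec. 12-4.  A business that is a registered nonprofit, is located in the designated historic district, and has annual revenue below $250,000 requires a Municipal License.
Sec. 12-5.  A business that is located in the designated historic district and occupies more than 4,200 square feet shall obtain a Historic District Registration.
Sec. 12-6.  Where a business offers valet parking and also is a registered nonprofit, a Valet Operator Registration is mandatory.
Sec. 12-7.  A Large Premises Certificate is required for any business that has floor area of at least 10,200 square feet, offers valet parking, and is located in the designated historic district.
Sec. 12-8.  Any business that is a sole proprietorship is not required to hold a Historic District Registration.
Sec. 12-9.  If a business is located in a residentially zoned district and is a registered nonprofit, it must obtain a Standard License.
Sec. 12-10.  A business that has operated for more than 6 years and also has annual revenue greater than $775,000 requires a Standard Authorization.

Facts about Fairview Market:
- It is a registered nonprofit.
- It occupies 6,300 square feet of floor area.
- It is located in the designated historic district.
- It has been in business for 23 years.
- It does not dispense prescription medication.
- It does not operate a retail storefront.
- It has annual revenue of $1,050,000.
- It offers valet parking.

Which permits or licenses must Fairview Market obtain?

Sec. 12-1. is located in the designated historic district; offers valet parking → General Business Permit required.
Sec. 12-2. offers valet parking; revenue $1,050,000 ≤ $1,150,000; floor area 6,300 square feet > 2,700 square feet → Standard Registration not required.
Sec. 12-3. is located in the designated historic district; revenue $1,050,000 ≥ $850,000 → Annual Authorization required.
Sec. 12-4. is a registered nonprofit; is located in the designated historic district; revenue $1,050,000 ≥ $250,000 → Municipal License not required.
Sec. 12-5. is located in the designated historic district; floor area 6,300 square feet > 4,200 square feet → Historic District Registration required.
Sec. 12-6. offers valet parking; is a registered nonprofit → Valet Operator Registration required.
Sec. 12-7. floor area 6,300 square feet < 10,200 square feet; offers valet parking; is located in the designated historic district → Large Premises Certificate not required.
Sec. 12-8. is a registered nonprofit (not: is a sole proprietorship) → Historic District Registration exemption does not apply.
Sec. 12-9. is located in the designated historic district (not: is located in a residentially zoned district); is a registered nonprofit → Standard License not required.
Sec. 12-10. years in business 23 > 6; revenue $1,050,000 > $775,000 → Standard Authorization required.

Annual Authorization, General Business Permit, Historic District Registration, Standard Authorization, Valet Operator Registration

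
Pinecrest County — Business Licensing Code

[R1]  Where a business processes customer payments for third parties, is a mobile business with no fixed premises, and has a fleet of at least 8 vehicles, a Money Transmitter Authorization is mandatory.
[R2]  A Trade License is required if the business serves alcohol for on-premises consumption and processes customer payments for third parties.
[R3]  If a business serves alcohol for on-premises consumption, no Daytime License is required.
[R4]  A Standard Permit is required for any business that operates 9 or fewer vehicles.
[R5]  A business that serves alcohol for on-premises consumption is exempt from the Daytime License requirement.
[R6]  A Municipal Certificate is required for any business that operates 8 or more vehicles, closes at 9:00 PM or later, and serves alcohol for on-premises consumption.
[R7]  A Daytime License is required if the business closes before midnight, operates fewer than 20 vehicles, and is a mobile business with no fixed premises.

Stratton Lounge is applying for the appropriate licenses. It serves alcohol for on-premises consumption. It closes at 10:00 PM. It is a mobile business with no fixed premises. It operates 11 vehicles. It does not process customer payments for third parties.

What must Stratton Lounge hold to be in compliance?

[R1] does not process customer payments for third parties; is a mobile business with no fixed premises; vehicles 11 ≥ 8 → Money Transmitter Authorization not required.
[R2] serves alcohol for on-premises consumption; does not process customer payments for third parties → Trade License not required.
[R3] serves alcohol for on-premises consumption → exempt from Daytime License.
[R4] vehicles 11 > 9 → Standard Permit not required.
[R5] serves alcohol for on-premises consumption → exempt from Daytime License.
[R6] vehicles 11 ≥ 8; closes 10:00 PM, after 9:00 PM; serves alcohol for on-premises consumption → Municipal Certificate required.
[R7] closes 10:00 PM, at/before midnight; vehicles 11 < 20; is a mobile business with no fixed premises → Daytime License required.

Municipal Certificate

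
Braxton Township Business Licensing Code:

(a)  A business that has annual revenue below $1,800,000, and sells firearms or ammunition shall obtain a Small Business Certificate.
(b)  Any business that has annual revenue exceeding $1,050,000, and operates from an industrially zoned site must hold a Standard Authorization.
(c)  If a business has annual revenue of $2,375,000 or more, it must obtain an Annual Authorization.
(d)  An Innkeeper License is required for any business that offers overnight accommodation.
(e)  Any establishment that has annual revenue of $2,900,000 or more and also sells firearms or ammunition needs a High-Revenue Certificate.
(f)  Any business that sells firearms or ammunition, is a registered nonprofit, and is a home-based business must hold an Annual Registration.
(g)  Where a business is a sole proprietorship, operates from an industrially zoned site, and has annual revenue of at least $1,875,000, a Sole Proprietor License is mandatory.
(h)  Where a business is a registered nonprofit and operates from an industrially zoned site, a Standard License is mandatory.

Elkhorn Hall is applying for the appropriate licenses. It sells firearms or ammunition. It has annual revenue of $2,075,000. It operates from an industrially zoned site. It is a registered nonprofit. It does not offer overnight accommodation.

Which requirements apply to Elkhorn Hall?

Standard Authorization, Standard License

(a) revenue $2,075,000 ≥ $1,800,000; sells firearms or ammunition → Small Business Certificate not required.
(b) revenue $2,075,000 > $1,050,000; operates from an industrially zoned site → Standard Authorization required.
(c) revenue $2,075,000 < $2,375,000 → Annual Authorization not required.
(d) does not offer overnight accommodation → Innkeeper License not required.
(e) revenue $2,075,000 < $2,900,000; sells firearms or ammunition → High-Revenue Certificate not required.
(f) sells firearms or ammunition; is a registered nonprofit; operates from an industrially zoned site (not: is a home-based business) → Annual Registration not required.
(g) is a registered nonprofit (not: is a sole proprietorship); operates from an industrially zoned site; revenue $2,075,000 ≥ $1,875,000 → Sole Proprietor License not required.
(h) is a registered nonprofit; operates from an industrially zoned site → Standard License required.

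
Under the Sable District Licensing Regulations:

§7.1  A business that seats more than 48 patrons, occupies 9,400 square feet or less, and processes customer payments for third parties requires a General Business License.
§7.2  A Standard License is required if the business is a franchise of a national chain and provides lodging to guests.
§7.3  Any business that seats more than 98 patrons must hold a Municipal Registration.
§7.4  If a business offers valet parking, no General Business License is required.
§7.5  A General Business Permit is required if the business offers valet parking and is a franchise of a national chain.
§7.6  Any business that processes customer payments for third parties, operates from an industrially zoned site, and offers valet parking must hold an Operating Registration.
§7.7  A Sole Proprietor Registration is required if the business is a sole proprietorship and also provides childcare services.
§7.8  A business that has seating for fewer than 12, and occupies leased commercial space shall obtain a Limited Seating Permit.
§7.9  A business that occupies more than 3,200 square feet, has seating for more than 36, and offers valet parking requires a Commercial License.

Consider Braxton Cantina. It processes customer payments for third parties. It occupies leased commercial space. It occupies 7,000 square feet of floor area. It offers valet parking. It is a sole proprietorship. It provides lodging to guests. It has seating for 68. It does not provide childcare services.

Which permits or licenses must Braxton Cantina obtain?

Commercial License

§7.1 seating 68 > 48; floor area 7,000 square feet ≤ 9,400 square feet; processes customer payments for third parties → General Business License required.
§7.2 is a sole proprietorship (not: is a franchise of a national chain); provides lodging to guests → Standard License not required.
§7.3 seating 68 ≤ 98 → Municipal Registration not required.
§7.4 offers valet parking → exempt from General Business License.
§7.5 offers valet parking; is a sole proprietorship (not: is a franchise of a national chain) → General Business Permit not required.
§7.6 processes customer payments for third parties; occupies leased commercial space (not: operates from an industrially zoned site); offers valet parking → Operating Registration not required.
§7.7 is a sole proprietorship; does not provide childcare services → Sole Proprietor Registration not required.
§7.8 seating 68 ≥ 12; occupies leased commercial space → Limited Seating Permit not required.
§7.9 floor area 7,000 square feet > 3,200 square feet; seating 68 > 36; offers valet parking → Commercial License required.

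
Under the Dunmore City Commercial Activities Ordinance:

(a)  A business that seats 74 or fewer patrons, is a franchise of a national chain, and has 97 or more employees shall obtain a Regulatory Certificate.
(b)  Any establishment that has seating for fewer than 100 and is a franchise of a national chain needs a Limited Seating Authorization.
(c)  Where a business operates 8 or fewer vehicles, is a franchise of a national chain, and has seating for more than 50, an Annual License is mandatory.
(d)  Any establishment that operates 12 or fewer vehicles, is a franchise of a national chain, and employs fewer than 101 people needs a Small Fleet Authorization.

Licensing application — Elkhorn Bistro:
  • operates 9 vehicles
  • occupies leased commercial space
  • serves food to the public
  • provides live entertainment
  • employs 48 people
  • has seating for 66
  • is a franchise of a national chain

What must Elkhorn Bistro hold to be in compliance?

Limited Seating Authorization, Small Fleet Authorization

(a) seating 66 ≤ 74; is a franchise of a national chain; employees 48 < 97 → Regulatory Certificate not required.
(b) seating 66 < 100; is a franchise of a national chain → Limited Seating Authorization required.
(c) vehicles 9 > 8; is a franchise of a national chain; seating 66 > 50 → Annual License not required.
(d) vehicles 9 ≤ 12; is a franchise of a national chain; employees 48 < 101 → Small Fleet Authorization required.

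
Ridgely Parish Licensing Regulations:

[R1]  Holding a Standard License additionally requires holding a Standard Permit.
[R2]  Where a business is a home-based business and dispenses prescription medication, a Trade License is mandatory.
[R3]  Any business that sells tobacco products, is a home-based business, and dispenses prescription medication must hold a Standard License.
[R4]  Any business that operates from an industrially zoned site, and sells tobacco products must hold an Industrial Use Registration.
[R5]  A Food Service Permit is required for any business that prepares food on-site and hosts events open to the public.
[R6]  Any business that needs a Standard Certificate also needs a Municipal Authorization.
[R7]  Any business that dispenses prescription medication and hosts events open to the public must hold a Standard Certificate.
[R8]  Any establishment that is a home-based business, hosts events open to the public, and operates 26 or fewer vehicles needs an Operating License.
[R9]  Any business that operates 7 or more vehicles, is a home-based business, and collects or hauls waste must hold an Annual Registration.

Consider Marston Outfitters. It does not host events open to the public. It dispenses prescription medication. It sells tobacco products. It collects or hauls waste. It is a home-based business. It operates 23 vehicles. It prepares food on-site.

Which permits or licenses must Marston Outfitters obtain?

Annual Registration, Standard License, Standard Permit, Trade License

[R1] Standard License is required → Standard Permit also required.
[R2] is a home-based business; dispenses prescription medication → Trade License required.
[R3] sells tobacco products; is a home-based business; dispenses prescription medication → Standard License required.
[R4] is a home-based business (not: operates from an industrially zoned site); sells tobacco products → Industrial Use Registration not required.
[R5] prepares food on-site; does not host events open to the public → Food Service Permit not required.
[R6] Standard Certificate is not required → no effect.
[R7] dispenses prescription medication; does not host events open to the public → Standard Certificate not required.
[R8] is a home-based business; does not host events open to the public; vehicles 23 ≤ 26 → Operating License not required.
[R9] vehicles 23 ≥ 7; is a home-based business; collects or hauls waste → Annual Registration required.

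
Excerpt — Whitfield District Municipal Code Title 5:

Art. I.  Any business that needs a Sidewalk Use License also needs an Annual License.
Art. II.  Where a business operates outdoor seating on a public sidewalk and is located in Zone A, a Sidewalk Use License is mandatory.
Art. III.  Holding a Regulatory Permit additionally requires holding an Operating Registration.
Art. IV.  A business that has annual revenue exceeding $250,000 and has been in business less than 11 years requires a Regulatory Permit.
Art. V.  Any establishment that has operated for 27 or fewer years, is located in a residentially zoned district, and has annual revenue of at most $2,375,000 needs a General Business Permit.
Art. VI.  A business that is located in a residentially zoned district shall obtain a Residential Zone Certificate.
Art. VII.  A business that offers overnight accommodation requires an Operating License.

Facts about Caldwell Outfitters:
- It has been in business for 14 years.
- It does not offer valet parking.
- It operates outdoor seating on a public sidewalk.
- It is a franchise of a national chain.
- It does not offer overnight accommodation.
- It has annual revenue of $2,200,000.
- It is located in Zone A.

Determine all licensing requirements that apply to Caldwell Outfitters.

Annual License, Sidewalk Use License

Art. I. Sidewalk Use License is required → Annual License also required.
Art. II. operates outdoor seating on a public sidewalk; is located in Zone A → Sidewalk Use License required.
Art. III. Regulatory Permit is not required → no effect.
Art. IV. revenue $2,200,000 > $250,000; years in business 14 ≥ 11 → Regulatory Permit not required.
Art. V. years in business 14 ≤ 27; is located in Zone A (not: is located in a residentially zoned district); revenue $2,200,000 ≤ $2,375,000 → General Business Permit not required.
Art. VI. is located in Zone A (not: is located in a residentially zoned district) → Residential Zone Certificate not required.
Art. VII. does not offer overnight accommodation → Operating License not required.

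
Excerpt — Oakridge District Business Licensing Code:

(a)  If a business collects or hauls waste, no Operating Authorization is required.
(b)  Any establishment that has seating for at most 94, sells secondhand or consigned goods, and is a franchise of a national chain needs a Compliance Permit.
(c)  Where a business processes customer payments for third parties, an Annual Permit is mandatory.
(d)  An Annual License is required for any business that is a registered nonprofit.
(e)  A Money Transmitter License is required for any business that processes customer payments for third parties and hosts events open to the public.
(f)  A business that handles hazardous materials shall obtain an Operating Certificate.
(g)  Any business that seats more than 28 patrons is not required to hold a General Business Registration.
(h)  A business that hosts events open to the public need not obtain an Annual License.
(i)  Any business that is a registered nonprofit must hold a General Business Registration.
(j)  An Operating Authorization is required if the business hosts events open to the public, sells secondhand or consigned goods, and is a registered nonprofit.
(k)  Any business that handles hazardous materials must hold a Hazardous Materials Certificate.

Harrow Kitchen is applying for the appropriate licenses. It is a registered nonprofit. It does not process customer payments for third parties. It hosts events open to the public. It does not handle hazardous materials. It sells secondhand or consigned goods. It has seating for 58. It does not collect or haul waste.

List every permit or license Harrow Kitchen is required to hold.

(a) does not collect or haul waste → Operating Authorization exemption does not apply.
(b) seating 58 ≤ 94; sells secondhand or consigned goods; is a registered nonprofit (not: is a franchise of a national chain) → Compliance Permit not required.
(c) does not process customer payments for third parties → Annual Permit not required.
(d) is a registered nonprofit → Annual License required.
(e) does not process customer payments for third parties; hosts events open to the public → Money Transmitter License not required.
(f) does not handle hazardous materials → Operating Certificate not required.
(g) seating 58 > 28 → exempt from General Business Registration.
(h) hosts events open to the public → exempt from Annual License.
(i) is a registered nonprofit → General Business Registration required.
(j) hosts events open to the public; sells secondhand or consigned goods; is a registered nonprofit → Operating Authorization required.
(k) does not handle hazardous materials → Hazardous Materials Certificate not required.

Operating Authorization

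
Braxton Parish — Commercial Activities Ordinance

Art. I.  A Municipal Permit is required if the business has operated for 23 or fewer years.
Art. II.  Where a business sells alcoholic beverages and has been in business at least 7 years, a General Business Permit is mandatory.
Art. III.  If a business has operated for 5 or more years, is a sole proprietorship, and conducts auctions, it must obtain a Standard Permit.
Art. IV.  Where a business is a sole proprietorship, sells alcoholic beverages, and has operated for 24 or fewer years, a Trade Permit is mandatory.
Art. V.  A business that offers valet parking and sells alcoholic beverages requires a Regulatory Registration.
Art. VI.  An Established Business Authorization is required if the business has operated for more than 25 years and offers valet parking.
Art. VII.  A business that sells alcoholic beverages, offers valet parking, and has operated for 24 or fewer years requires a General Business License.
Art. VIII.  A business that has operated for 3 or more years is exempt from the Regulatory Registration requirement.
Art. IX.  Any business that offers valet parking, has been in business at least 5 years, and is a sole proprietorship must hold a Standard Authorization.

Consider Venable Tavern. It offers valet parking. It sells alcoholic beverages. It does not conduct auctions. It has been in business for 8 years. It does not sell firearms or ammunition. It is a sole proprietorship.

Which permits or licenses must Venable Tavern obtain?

Art. I. years in business 8 ≤ 23 → Municipal Permit required.
Art. II. sells alcoholic beverages; years in business 8 ≥ 7 → General Business Permit required.
Art. III. years in business 8 ≥ 5; is a sole proprietorship; does not conduct auctions → Standard Permit not required.
Art. IV. is a sole proprietorship; sells alcoholic beverages; years in business 8 ≤ 24 → Trade Permit required.
Art. V. offers valet parking; sells alcoholic beverages → Regulatory Registration required.
Art. VI. years in business 8 ≤ 25; offers valet parking → Established Business Authorization not required.
Art. VII. sells alcoholic beverages; offers valet parking; years in business 8 ≤ 24 → General Business License required.
Art. VIII. years in business 8 ≥ 3 → exempt from Regulatory Registration.
Art. IX. offers valet parking; years in business 8 ≥ 5; is a sole proprietorship → Standard Authorization required.

General Business License, General Business Permit, Municipal Permit, Standard Authorization, Trade Permit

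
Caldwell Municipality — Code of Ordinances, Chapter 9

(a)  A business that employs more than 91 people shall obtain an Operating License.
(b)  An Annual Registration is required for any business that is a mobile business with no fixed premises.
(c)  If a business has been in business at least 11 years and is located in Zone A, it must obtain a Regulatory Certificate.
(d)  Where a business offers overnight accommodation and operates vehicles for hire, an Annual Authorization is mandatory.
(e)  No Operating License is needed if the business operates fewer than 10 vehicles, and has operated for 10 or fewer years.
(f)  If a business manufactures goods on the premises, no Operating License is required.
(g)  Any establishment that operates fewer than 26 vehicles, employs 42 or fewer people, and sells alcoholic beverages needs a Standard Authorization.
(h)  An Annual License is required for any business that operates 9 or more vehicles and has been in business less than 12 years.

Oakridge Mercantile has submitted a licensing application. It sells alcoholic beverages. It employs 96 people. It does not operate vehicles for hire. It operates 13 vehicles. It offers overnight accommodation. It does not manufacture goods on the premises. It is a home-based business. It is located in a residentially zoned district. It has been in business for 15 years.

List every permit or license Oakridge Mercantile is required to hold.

(a) employees 96 > 91 → Operating License required.
(b) is a home-based business (not: is a mobile business with no fixed premises) → Annual Registration not required.
(c) years in business 15 ≥ 11; is located in a residentially zoned district (not: is located in Zone A) → Regulatory Certificate not required.
(d) offers overnight accommodation; does not operate vehicles for hire → Annual Authorization not required.
(e) vehicles 13 ≥ 10; years in business 15 > 10 → Operating License exemption does not apply.
(f) does not manufacture goods on the premises → Operating License exemption does not apply.
(g) vehicles 13 < 26; employees 96 > 42; sells alcoholic beverages → Standard Authorization not required.
(h) vehicles 13 ≥ 9; years in business 15 ≥ 12 → Annual License not required.

Operating License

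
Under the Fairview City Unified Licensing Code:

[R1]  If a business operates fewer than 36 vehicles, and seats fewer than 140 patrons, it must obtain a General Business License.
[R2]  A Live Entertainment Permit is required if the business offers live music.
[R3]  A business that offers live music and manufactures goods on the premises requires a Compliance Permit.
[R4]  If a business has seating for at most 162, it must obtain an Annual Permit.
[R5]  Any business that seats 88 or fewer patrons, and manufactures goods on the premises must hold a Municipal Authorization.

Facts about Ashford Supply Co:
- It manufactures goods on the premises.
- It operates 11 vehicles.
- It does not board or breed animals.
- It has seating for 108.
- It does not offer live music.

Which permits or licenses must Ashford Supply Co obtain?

Annual Permit, General Business License

[R1] vehicles 11 < 36; seating 108 < 140 → General Business License required.
[R2] does not offer live music → Live Entertainment Permit not required.
[R3] does not offer live music; manufactures goods on the premises → Compliance Permit not required.
[R4] seating 108 ≤ 162 → Annual Permit required.
[R5] seating 108 > 88; manufactures goods on the premises → Municipal Authorization not required.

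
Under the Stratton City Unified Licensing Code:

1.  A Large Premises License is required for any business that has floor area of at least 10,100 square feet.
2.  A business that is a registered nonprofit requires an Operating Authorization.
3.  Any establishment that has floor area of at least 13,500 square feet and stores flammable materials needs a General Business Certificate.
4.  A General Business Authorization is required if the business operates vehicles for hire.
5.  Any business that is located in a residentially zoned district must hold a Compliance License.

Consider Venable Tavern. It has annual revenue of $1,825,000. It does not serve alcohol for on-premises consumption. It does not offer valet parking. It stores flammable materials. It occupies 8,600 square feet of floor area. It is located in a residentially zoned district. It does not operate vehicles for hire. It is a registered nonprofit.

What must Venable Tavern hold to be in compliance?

Compliance License, Operating Authorization

1. floor area 8,600 square feet < 10,100 square feet → Large Premises License not required.
2. is a registered nonprofit → Operating Authorization required.
3. floor area 8,600 square feet < 13,500 square feet; stores flammable materials → General Business Certificate not required.
4. does not operate vehicles for hire → General Business Authorization not required.
5. is located in a residentially zoned district → Compliance License required.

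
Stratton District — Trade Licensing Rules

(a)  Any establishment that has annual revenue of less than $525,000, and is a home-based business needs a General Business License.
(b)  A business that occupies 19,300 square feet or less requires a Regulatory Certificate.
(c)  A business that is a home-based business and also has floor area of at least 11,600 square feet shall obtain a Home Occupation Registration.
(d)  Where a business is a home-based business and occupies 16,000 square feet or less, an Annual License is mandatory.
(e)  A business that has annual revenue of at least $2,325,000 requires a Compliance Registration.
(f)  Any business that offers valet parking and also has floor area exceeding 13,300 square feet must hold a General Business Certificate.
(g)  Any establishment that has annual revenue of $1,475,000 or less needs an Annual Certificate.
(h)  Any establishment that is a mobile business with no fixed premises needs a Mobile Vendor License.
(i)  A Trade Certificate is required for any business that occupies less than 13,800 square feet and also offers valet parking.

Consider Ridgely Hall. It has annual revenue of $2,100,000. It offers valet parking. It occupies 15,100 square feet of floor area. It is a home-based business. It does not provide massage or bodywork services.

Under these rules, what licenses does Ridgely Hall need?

Annual License, General Business Certificate, Home Occupation Registration, Regulatory Certificate

(a) revenue $2,100,000 ≥ $525,000; is a home-based business → General Business License not required.
(b) floor area 15,100 square feet ≤ 19,300 square feet → Regulatory Certificate required.
(c) is a home-based business; floor area 15,100 square feet ≥ 11,600 square feet → Home Occupation Registration required.
(d) is a home-based business; floor area 15,100 square feet ≤ 16,000 square feet → Annual License required.
(e) revenue $2,100,000 < $2,325,000 → Compliance Registration not required.
(f) offers valet parking; floor area 15,100 square feet > 13,300 square feet → General Business Certificate required.
(g) revenue $2,100,000 > $1,475,000 → Annual Certificate not required.
(h) is a home-based business (not: is a mobile business with no fixed premises) → Mobile Vendor License not required.
(i) floor area 15,100 square feet ≥ 13,800 square feet; offers valet parking → Trade Certificate not required.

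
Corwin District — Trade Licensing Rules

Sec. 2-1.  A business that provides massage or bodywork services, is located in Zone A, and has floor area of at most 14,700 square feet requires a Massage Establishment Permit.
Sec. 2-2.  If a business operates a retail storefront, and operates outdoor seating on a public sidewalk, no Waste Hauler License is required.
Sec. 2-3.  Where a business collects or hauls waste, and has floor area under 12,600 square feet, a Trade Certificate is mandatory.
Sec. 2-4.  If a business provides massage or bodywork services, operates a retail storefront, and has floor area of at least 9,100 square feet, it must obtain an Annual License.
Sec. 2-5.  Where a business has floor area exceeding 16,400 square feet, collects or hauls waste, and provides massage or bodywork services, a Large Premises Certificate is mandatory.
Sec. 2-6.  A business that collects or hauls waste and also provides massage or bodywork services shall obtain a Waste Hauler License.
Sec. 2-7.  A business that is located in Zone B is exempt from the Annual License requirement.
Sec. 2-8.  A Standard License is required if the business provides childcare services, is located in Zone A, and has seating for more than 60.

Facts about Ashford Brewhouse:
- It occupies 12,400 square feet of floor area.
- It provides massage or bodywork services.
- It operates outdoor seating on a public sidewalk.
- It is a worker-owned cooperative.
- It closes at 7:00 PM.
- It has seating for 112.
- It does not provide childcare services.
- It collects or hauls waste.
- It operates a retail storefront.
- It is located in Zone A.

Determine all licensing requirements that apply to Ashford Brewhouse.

Annual License, Massage Establishment Permit, Trade Certificate

Sec. 2-1. provides massage or bodywork services; is located in Zone A; floor area 12,400 square feet ≤ 14,700 square feet → Massage Establishment Permit required.
Sec. 2-2. operates a retail storefront; operates outdoor seating on a public sidewalk → exempt from Waste Hauler License.
Sec. 2-3. collects or hauls waste; floor area 12,400 square feet < 12,600 square feet → Trade Certificate required.
Sec. 2-4. provides massage or bodywork services; operates a retail storefront; floor area 12,400 square feet ≥ 9,100 square feet → Annual License required.
Sec. 2-5. floor area 12,400 square feet ≤ 16,400 square feet; collects or hauls waste; provides massage or bodywork services → Large Premises Certificate not required.
Sec. 2-6. collects or hauls waste; provides massage or bodywork services → Waste Hauler License required.
Sec. 2-7. is located in Zone A (not: is located in Zone B) → Annual License exemption does not apply.
Sec. 2-8. does not provide childcare services; is located in Zone A; seating 112 > 60 → Standard License not required.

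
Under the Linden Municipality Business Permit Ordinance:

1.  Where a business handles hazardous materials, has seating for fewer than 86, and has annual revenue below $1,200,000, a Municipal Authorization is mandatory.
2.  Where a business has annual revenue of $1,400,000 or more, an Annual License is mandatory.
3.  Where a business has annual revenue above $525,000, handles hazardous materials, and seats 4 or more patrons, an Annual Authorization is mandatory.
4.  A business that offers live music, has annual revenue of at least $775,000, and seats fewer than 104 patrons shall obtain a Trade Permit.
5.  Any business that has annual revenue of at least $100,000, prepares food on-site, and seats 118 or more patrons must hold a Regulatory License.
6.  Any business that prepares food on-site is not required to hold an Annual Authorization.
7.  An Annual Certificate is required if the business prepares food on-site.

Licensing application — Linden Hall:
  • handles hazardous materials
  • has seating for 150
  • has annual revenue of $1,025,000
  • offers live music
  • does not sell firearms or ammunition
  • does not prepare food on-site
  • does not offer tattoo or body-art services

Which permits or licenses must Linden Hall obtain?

Annual Authorization

1. handles hazardous materials; seating 150 ≥ 86; revenue $1,025,000 < $1,200,000 → Municipal Authorization not required.
2. revenue $1,025,000 < $1,400,000 → Annual License not required.
3. revenue $1,025,000 > $525,000; handles hazardous materials; seating 150 ≥ 4 → Annual Authorization required.
4. offers live music; revenue $1,025,000 ≥ $775,000; seating 150 ≥ 104 → Trade Permit not required.
5. revenue $1,025,000 ≥ $100,000; does not prepare food on-site; seating 150 ≥ 118 → Regulatory License not required.
6. does not prepare food on-site → Annual Authorization exemption does not apply.
7. does not prepare food on-site → Annual Certificate not required.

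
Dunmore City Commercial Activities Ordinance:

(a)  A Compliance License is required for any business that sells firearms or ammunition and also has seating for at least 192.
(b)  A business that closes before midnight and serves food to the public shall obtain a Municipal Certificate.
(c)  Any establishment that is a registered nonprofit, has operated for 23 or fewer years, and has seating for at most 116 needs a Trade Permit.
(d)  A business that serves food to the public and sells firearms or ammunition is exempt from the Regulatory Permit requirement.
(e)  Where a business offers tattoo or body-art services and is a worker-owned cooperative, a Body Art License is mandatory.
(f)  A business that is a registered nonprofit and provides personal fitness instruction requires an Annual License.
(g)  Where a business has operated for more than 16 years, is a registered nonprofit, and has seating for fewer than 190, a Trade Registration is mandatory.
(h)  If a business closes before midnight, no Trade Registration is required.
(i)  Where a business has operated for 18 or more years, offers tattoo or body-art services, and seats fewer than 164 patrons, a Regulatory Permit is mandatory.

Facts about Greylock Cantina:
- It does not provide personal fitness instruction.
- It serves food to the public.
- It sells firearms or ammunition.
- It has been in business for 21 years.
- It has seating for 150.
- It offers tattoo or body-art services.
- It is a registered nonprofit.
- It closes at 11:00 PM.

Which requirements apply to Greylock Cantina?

Municipal Certificate

(a) sells firearms or ammunition; seating 150 < 192 → Compliance License not required.
(b) closes 11:00 PM, at/before midnight; serves food to the public → Municipal Certificate required.
(c) is a registered nonprofit; years in business 21 ≤ 23; seating 150 > 116 → Trade Permit not required.
(d) serves food to the public; sells firearms or ammunition → exempt from Regulatory Permit.
(e) offers tattoo or body-art services; is a registered nonprofit (not: is a worker-owned cooperative) → Body Art License not required.
(f) is a registered nonprofit; does not provide personal fitness instruction → Annual License not required.
(g) years in business 21 > 16; is a registered nonprofit; seating 150 < 190 → Trade Registration required.
(h) closes 11:00 PM, at/before midnight → exempt from Trade Registration.
(i) years in business 21 ≥ 18; offers tattoo or body-art services; seating 150 < 164 → Regulatory Permit required.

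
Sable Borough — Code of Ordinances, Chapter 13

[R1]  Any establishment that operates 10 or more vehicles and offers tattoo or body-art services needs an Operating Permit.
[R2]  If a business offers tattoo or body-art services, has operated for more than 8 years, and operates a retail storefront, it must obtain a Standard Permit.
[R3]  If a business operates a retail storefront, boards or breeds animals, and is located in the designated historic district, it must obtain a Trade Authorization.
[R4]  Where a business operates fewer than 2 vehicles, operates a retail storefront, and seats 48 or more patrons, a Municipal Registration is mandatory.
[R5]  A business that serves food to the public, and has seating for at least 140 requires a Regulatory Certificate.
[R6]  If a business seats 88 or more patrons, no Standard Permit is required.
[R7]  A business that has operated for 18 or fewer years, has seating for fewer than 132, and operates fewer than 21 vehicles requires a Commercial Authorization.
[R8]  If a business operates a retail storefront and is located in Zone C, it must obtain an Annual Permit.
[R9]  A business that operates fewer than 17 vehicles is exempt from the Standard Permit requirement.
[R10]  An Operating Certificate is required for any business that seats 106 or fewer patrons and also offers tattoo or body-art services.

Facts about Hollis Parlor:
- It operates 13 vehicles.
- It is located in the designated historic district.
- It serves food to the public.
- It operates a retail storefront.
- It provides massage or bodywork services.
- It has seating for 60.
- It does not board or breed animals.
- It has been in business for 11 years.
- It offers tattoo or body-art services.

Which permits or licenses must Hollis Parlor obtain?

[R1] vehicles 13 ≥ 10; offers tattoo or body-art services → Operating Permit required.
[R2] offers tattoo or body-art services; years in business 11 > 8; operates a retail storefront → Standard Permit required.
[R3] operates a retail storefront; does not board or breed animals; is located in the designated historic district → Trade Authorization not required.
[R4] vehicles 13 ≥ 2; operates a retail storefront; seating 60 ≥ 48 → Municipal Registration not required.
[R5] serves food to the public; seating 60 < 140 → Regulatory Certificate not required.
[R6] seating 60 < 88 → Standard Permit exemption does not apply.
[R7] years in business 11 ≤ 18; seating 60 < 132; vehicles 13 < 21 → Commercial Authorization required.
[R8] operates a retail storefront; is located in the designated historic district (not: is located in Zone C) → Annual Permit not required.
[R9] vehicles 13 < 17 → exempt from Standard Permit.
[R10] seating 60 ≤ 106; offers tattoo or body-art services → Operating Certificate required.

Commercial Authorization, Operating Certificate, Operating Permit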